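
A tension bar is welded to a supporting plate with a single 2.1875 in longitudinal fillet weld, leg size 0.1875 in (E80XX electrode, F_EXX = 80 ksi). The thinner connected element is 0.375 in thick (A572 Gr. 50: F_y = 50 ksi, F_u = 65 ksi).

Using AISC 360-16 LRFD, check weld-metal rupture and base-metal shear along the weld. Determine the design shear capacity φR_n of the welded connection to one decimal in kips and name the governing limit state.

10.4 kips (weld metal governs)

Weld metal: throat = 0.707×0.1875 = 0.13256 in, L = 2.1875 in. φR_n = 0.75 × 0.6 × 80 × 0.13256 × 2.1875 = 10.4 kips.
Base metal shear (0.375 in plate): yield φR_n = 1.0×0.6×50×0.375×2.1875 = 24.6 kips; rupture φR_n = 0.75×0.6×65×0.375×2.1875 = 24.0 kips; take 24.0 kips (rupture).
Governing: min(10.4, 24.0) = 10.4 kips → weld metal.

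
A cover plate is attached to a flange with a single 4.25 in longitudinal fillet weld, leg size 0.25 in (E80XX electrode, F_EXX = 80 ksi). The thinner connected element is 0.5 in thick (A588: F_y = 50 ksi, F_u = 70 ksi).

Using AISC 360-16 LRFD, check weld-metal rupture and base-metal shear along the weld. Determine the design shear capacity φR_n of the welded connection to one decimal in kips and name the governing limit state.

Weld metal: throat = 0.707×0.25 = 0.17675 in, L = 4.25 in. φR_n = 0.75 × 0.6 × 80 × 0.17675 × 4.25 = 27.0 kips.
Base metal shear (0.5 in plate): yield φR_n = 1.0×0.6×50×0.5×4.25 = 63.8 kips; rupture φR_n = 0.75×0.6×70×0.5×4.25 = 66.9 kips; take 63.8 kips (yield).
Governing: min(27.0, 63.8) = 27.0 kips → weld metal.

27.0 kips (weld metal governs)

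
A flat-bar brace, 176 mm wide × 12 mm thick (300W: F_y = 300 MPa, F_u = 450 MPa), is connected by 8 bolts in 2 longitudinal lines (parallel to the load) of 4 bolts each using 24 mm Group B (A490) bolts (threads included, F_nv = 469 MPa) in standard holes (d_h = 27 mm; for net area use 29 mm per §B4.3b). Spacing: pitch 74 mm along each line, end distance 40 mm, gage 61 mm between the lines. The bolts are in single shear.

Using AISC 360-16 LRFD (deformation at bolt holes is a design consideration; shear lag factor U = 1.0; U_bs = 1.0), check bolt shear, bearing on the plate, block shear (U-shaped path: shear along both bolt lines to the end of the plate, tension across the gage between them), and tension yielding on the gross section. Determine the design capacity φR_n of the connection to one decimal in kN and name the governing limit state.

570.2 kN (gross-section yield governs)

Bolt shear: A_b = π(24)²/4 = 452.39 mm². φR_n = 0.75 × 469 × 452.39 × 8 × 1 = 1273.0 kN.
Bearing (12 mm plate, F_u = 450 MPa): end bolts L_c = 40 − 27/2 = 26.5, R_n = min(1.2×26.5×12×450, 2.4×24×12×450) = 171.72 kN/bolt; interior L_c = 74 − 27 = 47, R_n = 304.56 kN/bolt. φR_n = 0.75 × (2×171.72 + 6×304.56) = 1628.1 kN.
Block shear: shear path 2×[40+3×74] = 2×262 mm, A_gv = 6288, A_nv = 2×(262 − 3.5×29)×12 = 3852 mm²; tension across gage: (61 − 1×29)×12 = 384 mm². R_n = min(0.6×450×3852, 0.6×300×6288) + 1.0×450×384 = min(1040, 1131.8) + 172.8 = 1212.8 kN. φR_n = 0.75 × 1212.8 = 909.6 kN.
Tension yield (gross): A_g = 176×12 = 2112 mm². φR_n = 0.90 × 300 × 2112 = 570.2 kN.
Governing: min(1273.0, 1628.1, 909.6, 570.2) = 570.2 kN → gross-section yield.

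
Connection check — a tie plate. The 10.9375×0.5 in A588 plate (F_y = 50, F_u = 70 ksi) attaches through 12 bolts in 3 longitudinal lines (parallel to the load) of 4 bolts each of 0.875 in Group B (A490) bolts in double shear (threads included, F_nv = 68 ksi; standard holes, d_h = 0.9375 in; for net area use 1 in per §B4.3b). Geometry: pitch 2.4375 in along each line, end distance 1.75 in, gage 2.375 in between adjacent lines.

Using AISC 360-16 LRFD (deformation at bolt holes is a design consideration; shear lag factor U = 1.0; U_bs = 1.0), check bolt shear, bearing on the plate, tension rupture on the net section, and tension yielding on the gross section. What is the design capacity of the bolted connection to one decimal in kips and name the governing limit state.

208.4 kips (net-section rupture governs)

Bolt shear: A_b = π(0.875)²/4 = 0.60132 in². φR_n = 0.75 × 68 × 0.60132 × 12 × 2 = 736.0 kips.
Bearing (0.5 in plate, F_u = 70 ksi): end bolts L_c = 1.75 − 0.9375/2 = 1.28125, R_n = min(1.2×1.28125×0.5×70, 2.4×0.875×0.5×70) = 53.813 kips/bolt; interior L_c = 2.4375 − 0.9375 = 1.5, R_n = 63 kips/bolt. φR_n = 0.75 × (3×53.813 + 9×63) = 546.3 kips.
Tension rupture (net): A_n = (10.9375 − 3×1)×0.5 = 3.9688 in² (U = 1.0, A_e = A_n). φR_n = 0.75 × 70 × 3.9688 = 208.4 kips.
Tension yield (gross): A_g = 10.9375×0.5 = 5.4688 in². φR_n = 0.90 × 50 × 5.4688 = 246.1 kips.
Governing: min(736.0, 546.3, 208.4, 246.1) = 208.4 kips → net-section rupture.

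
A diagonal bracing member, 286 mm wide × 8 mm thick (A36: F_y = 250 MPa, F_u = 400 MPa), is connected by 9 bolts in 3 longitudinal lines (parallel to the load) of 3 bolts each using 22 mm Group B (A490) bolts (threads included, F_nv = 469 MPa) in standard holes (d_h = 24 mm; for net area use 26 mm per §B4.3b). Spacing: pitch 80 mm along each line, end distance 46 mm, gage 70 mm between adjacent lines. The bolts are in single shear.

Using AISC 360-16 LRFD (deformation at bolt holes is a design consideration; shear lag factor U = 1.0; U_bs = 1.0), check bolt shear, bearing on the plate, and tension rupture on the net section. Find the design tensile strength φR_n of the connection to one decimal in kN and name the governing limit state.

499.2 kN (net-section rupture governs)

Bolt shear: A_b = π(22)²/4 = 380.13 mm². φR_n = 0.75 × 469 × 380.13 × 9 × 1 = 1203.4 kN.
Bearing (8 mm plate, F_u = 400 MPa): end bolts L_c = 46 − 24/2 = 34, R_n = min(1.2×34×8×400, 2.4×22×8×400) = 130.56 kN/bolt; interior L_c = 80 − 24 = 56, R_n = 168.96 kN/bolt. φR_n = 0.75 × (3×130.56 + 6×168.96) = 1054.1 kN.
Tension rupture (net): A_n = (286 − 3×26)×8 = 1664 mm² (U = 1.0, A_e = A_n). φR_n = 0.75 × 400 × 1664 = 499.2 kN.
Governing: min(1203.4, 1054.1, 499.2) = 499.2 kN → net-section rupture.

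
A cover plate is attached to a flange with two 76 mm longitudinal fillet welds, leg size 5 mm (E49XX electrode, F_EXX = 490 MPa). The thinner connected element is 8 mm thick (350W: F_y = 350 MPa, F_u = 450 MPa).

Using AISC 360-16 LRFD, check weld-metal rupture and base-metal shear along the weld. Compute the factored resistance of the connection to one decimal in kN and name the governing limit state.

Weld metal: throat = 0.707×5 = 3.535 mm, L = 2×76 = 152 mm. φR_n = 0.75 × 0.6 × 490 × 3.535 × 152 = 118.5 kN.
Base metal shear (8 mm plate): yield φR_n = 1.0×0.6×350×8×152 = 255.4 kN; rupture φR_n = 0.75×0.6×450×8×152 = 246.2 kN; take 246.2 kN (rupture).
Governing: min(118.5, 246.2) = 118.5 kN → weld metal.

118.5 kN (weld metal governs)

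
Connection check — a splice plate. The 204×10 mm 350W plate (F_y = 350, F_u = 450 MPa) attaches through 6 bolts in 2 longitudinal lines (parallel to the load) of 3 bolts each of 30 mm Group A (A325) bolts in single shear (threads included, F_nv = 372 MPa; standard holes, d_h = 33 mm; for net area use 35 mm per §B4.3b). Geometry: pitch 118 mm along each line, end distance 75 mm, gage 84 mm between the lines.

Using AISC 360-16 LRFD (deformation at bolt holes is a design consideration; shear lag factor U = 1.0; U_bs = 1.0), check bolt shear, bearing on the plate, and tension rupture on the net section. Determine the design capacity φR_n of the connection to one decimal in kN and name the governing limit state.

452.3 kN (net-section rupture governs)

Bolt shear: A_b = π(30)²/4 = 706.86 mm². φR_n = 0.75 × 372 × 706.86 × 6 × 1 = 1183.3 kN.
Bearing (10 mm plate, F_u = 450 MPa): end bolts L_c = 75 − 33/2 = 58.5, R_n = min(1.2×58.5×10×450, 2.4×30×10×450) = 315.9 kN/bolt; interior L_c = 118 − 33 = 85, R_n = 324 kN/bolt. φR_n = 0.75 × (2×315.9 + 4×324) = 1445.9 kN.
Tension rupture (net): A_n = (204 − 2×35)×10 = 1340 mm² (U = 1.0, A_e = A_n). φR_n = 0.75 × 450 × 1340 = 452.3 kN.
Governing: min(1183.3, 1445.9, 452.3) = 452.3 kN → net-section rupture.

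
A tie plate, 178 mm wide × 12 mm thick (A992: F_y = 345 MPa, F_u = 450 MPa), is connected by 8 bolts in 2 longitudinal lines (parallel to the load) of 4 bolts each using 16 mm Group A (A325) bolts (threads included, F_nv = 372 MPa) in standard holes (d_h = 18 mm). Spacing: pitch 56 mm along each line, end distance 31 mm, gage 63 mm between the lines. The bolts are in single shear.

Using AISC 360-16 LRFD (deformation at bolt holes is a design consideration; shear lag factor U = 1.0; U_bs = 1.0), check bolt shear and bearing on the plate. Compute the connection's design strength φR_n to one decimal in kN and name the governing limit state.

Bolt shear: A_b = π(16)²/4 = 201.06 mm². φR_n = 0.75 × 372 × 201.06 × 8 × 1 = 448.8 kN.
Bearing (12 mm plate, F_u = 450 MPa): end bolts L_c = 31 − 18/2 = 22, R_n = min(1.2×22×12×450, 2.4×16×12×450) = 142.56 kN/bolt; interior L_c = 56 − 18 = 38, R_n = 207.36 kN/bolt. φR_n = 0.75 × (2×142.56 + 6×207.36) = 1147.0 kN.
Governing: min(448.8, 1147.0) = 448.8 kN → bolt shear.

448.8 kN (bolt shear governs)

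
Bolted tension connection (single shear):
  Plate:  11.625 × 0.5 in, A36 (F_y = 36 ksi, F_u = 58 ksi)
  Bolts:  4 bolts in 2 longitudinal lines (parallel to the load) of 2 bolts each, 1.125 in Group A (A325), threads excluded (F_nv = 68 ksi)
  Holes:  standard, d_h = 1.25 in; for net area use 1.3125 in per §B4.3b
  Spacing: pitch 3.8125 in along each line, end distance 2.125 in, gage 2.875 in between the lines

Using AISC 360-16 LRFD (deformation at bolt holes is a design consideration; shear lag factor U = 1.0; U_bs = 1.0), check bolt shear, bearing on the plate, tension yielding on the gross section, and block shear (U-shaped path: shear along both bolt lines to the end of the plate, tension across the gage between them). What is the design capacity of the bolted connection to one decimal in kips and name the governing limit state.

130.2 kips (block shear governs)

Bolt shear: A_b = π(1.125)²/4 = 0.99402 in². φR_n = 0.75 × 68 × 0.99402 × 4 × 1 = 202.8 kips.
Bearing (0.5 in plate, F_u = 58 ksi): end bolts L_c = 2.125 − 1.25/2 = 1.5, R_n = min(1.2×1.5×0.5×58, 2.4×1.125×0.5×58) = 52.2 kips/bolt; interior L_c = 3.8125 − 1.25 = 2.5625, R_n = 78.3 kips/bolt. φR_n = 0.75 × (2×52.2 + 2×78.3) = 195.8 kips.
Tension yield (gross): A_g = 11.625×0.5 = 5.8125 in². φR_n = 0.90 × 36 × 5.8125 = 188.3 kips.
Block shear: shear path 2×[2.125+1×3.8125] = 2×5.9375 in, A_gv = 5.9375, A_nv = 2×(5.9375 − 1.5×1.3125)×0.5 = 3.9688 in²; tension across gage: (2.875 − 1×1.3125)×0.5 = 0.78125 in². R_n = min(0.6×58×3.9688, 0.6×36×5.9375) + 1.0×58×0.78125 = min(138.11, 128.25) + 45.313 = 173.56 kips. φR_n = 0.75 × 173.56 = 130.2 kips.
Governing: min(202.8, 195.8, 188.3, 130.2) = 130.2 kips → block shear.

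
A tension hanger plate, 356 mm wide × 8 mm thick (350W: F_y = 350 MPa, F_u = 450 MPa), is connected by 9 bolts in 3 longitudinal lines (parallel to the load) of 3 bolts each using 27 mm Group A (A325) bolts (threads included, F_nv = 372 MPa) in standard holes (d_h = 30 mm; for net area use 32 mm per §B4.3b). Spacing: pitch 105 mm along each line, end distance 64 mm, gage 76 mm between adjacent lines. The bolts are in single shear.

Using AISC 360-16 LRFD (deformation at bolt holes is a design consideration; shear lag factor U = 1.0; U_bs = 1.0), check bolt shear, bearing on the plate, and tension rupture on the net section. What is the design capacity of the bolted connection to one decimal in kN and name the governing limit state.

702.0 kN (net-section rupture governs)

Bolt shear: A_b = π(27)²/4 = 572.56 mm². φR_n = 0.75 × 372 × 572.56 × 9 × 1 = 1437.7 kN.
Bearing (8 mm plate, F_u = 450 MPa): end bolts L_c = 64 − 30/2 = 49, R_n = min(1.2×49×8×450, 2.4×27×8×450) = 211.68 kN/bolt; interior L_c = 105 − 30 = 75, R_n = 233.28 kN/bolt. φR_n = 0.75 × (3×211.68 + 6×233.28) = 1526.0 kN.
Tension rupture (net): A_n = (356 − 3×32)×8 = 2080 mm² (U = 1.0, A_e = A_n). φR_n = 0.75 × 450 × 2080 = 702.0 kN.
Governing: min(1437.7, 1526.0, 702.0) = 702.0 kN → net-section rupture.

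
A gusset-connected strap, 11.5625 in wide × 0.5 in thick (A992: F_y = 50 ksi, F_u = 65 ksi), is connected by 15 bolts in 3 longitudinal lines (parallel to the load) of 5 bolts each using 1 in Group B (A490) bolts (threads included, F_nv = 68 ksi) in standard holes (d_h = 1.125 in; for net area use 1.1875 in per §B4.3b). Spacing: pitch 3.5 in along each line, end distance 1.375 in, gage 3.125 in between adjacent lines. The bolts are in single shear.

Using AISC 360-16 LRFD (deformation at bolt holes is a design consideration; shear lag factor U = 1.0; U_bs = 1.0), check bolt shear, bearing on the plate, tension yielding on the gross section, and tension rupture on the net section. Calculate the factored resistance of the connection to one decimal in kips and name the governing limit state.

195.0 kips (net-section rupture governs)

Bolt shear: A_b = π(1)²/4 = 0.7854 in². φR_n = 0.75 × 68 × 0.7854 × 15 × 1 = 600.8 kips.
Bearing (0.5 in plate, F_u = 65 ksi): end bolts L_c = 1.375 − 1.125/2 = 0.8125, R_n = min(1.2×0.8125×0.5×65, 2.4×1×0.5×65) = 31.688 kips/bolt; interior L_c = 3.5 − 1.125 = 2.375, R_n = 78 kips/bolt. φR_n = 0.75 × (3×31.688 + 12×78) = 773.3 kips.
Tension yield (gross): A_g = 11.5625×0.5 = 5.7813 in². φR_n = 0.90 × 50 × 5.7813 = 260.2 kips.
Tension rupture (net): A_n = (11.5625 − 3×1.1875)×0.5 = 4 in² (U = 1.0, A_e = A_n). φR_n = 0.75 × 65 × 4 = 195.0 kips.
Governing: min(600.8, 773.3, 260.2, 195.0) = 195.0 kips → net-section rupture.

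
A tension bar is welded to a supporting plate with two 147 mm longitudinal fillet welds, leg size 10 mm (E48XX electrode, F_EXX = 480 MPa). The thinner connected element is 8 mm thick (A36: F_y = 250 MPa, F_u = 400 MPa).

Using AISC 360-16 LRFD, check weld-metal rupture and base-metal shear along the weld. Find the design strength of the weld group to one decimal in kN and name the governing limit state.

Weld metal: throat = 0.707×10 = 7.07 mm, L = 2×147 = 294 mm. φR_n = 0.75 × 0.6 × 480 × 7.07 × 294 = 449.0 kN.
Base metal shear (8 mm plate): yield φR_n = 1.0×0.6×250×8×294 = 352.8 kN; rupture φR_n = 0.75×0.6×400×8×294 = 423.4 kN; take 352.8 kN (yield).
Governing: min(449.0, 352.8) = 352.8 kN → base-metal shear.

352.8 kN (base-metal shear governs)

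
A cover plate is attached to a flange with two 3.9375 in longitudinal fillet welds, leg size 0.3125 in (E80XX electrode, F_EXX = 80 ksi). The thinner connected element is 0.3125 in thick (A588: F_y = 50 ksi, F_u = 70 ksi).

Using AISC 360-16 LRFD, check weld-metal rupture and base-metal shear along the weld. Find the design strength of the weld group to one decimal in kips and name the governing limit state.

Weld metal: throat = 0.707×0.3125 = 0.22094 in, L = 2×3.9375 = 7.875 in. φR_n = 0.75 × 0.6 × 80 × 0.22094 × 7.875 = 62.6 kips.
Base metal shear (0.3125 in plate): yield φR_n = 1.0×0.6×50×0.3125×7.875 = 73.8 kips; rupture φR_n = 0.75×0.6×70×0.3125×7.875 = 77.5 kips; take 73.8 kips (yield).
Governing: min(62.6, 73.8) = 62.6 kips → weld metal.

62.6 kips (weld metal governs)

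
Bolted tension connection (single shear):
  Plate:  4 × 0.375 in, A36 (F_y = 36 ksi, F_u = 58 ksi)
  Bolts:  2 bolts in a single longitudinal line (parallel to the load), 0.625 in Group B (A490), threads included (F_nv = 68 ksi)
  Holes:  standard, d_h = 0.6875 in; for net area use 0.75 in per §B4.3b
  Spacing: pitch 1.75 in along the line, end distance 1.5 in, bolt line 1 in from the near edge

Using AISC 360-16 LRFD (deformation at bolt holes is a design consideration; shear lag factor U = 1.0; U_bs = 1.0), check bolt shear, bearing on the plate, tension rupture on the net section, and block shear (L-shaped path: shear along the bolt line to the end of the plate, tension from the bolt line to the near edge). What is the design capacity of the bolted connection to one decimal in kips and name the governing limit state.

29.9 kips (block shear governs)

Bolt shear: A_b = π(0.625)²/4 = 0.3068 in². φR_n = 0.75 × 68 × 0.3068 × 2 × 1 = 31.3 kips.
Bearing (0.375 in plate, F_u = 58 ksi): end bolts L_c = 1.5 − 0.6875/2 = 1.15625, R_n = min(1.2×1.15625×0.375×58, 2.4×0.625×0.375×58) = 30.178 kips/bolt; interior L_c = 1.75 − 0.6875 = 1.0625, R_n = 27.731 kips/bolt. φR_n = 0.75 × (1×30.178 + 1×27.731) = 43.4 kips.
Tension rupture (net): A_n = (4 − 1×0.75)×0.375 = 1.2188 in² (U = 1.0, A_e = A_n). φR_n = 0.75 × 58 × 1.2188 = 53.0 kips.
Block shear: shear path 1×[1.5+1×1.75] = 1×3.25 in, A_gv = 1.2188, A_nv = 1×(3.25 − 1.5×0.75)×0.375 = 0.79688 in²; tension to near edge: (1 − 0.5×0.75)×0.375 = 0.23438 in². R_n = min(0.6×58×0.79688, 0.6×36×1.2188) + 1.0×58×0.23438 = min(27.731, 26.326) + 13.594 = 39.92 kips. φR_n = 0.75 × 39.92 = 29.9 kips.
Governing: min(31.3, 43.4, 53.0, 29.9) = 29.9 kips → block shear.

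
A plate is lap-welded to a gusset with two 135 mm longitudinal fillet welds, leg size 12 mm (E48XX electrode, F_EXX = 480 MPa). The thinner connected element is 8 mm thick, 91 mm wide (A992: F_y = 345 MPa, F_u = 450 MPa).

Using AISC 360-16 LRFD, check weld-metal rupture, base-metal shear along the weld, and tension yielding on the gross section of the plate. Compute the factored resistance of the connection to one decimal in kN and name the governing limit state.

Weld metal: throat = 0.707×12 = 8.484 mm, L = 2×135 = 270 mm. φR_n = 0.75 × 0.6 × 480 × 8.484 × 270 = 494.8 kN.
Base metal shear (8 mm plate): yield φR_n = 1.0×0.6×345×8×270 = 447.1 kN; rupture φR_n = 0.75×0.6×450×8×270 = 437.4 kN; take 437.4 kN (rupture).
Tension yield (gross): A_g = 91×8 = 728 mm². φR_n = 0.90 × 345 × 728 = 226.0 kN.
Governing: min(494.8, 437.4, 226.0) = 226.0 kN → gross-section yield.

226.0 kN (gross-section yield governs)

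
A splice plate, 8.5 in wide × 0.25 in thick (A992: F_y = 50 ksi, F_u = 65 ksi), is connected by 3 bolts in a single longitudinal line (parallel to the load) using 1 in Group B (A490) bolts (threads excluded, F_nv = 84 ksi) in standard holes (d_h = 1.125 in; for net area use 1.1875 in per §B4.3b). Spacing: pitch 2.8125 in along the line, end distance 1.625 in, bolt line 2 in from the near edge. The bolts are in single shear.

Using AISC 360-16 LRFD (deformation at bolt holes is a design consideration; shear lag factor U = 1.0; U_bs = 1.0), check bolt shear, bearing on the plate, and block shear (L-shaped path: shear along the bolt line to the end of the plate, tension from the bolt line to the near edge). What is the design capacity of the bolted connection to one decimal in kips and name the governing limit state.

48.4 kips (block shear governs)

Bolt shear: A_b = π(1)²/4 = 0.7854 in². φR_n = 0.75 × 84 × 0.7854 × 3 × 1 = 148.4 kips.
Bearing (0.25 in plate, F_u = 65 ksi): end bolts L_c = 1.625 − 1.125/2 = 1.0625, R_n = min(1.2×1.0625×0.25×65, 2.4×1×0.25×65) = 20.719 kips/bolt; interior L_c = 2.8125 − 1.125 = 1.6875, R_n = 32.906 kips/bolt. φR_n = 0.75 × (1×20.719 + 2×32.906) = 64.9 kips.
Block shear: shear path 1×[1.625+2×2.8125] = 1×7.25 in, A_gv = 1.8125, A_nv = 1×(7.25 − 2.5×1.1875)×0.25 = 1.0703 in²; tension to near edge: (2 − 0.5×1.1875)×0.25 = 0.35156 in². R_n = min(0.6×65×1.0703, 0.6×50×1.8125) + 1.0×65×0.35156 = min(41.742, 54.375) + 22.851 = 64.593 kips. φR_n = 0.75 × 64.593 = 48.4 kips.
Governing: min(148.4, 64.9, 48.4) = 48.4 kips → block shear.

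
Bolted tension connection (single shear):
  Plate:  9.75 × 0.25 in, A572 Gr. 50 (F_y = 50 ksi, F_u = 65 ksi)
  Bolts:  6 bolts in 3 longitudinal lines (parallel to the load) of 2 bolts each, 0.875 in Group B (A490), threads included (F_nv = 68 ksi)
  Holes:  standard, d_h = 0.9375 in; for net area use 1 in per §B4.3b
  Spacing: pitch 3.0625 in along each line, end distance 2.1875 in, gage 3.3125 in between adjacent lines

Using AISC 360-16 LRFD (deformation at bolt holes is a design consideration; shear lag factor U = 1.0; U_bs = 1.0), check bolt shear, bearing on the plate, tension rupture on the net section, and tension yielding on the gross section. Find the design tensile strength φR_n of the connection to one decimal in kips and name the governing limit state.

82.3 kips (net-section rupture governs)

Bolt shear: A_b = π(0.875)²/4 = 0.60132 in². φR_n = 0.75 × 68 × 0.60132 × 6 × 1 = 184.0 kips.
Bearing (0.25 in plate, F_u = 65 ksi): end bolts L_c = 2.1875 − 0.9375/2 = 1.71875, R_n = min(1.2×1.71875×0.25×65, 2.4×0.875×0.25×65) = 33.516 kips/bolt; interior L_c = 3.0625 − 0.9375 = 2.125, R_n = 34.125 kips/bolt. φR_n = 0.75 × (3×33.516 + 3×34.125) = 152.2 kips.
Tension rupture (net): A_n = (9.75 − 3×1)×0.25 = 1.6875 in² (U = 1.0, A_e = A_n). φR_n = 0.75 × 65 × 1.6875 = 82.3 kips.
Tension yield (gross): A_g = 9.75×0.25 = 2.4375 in². φR_n = 0.90 × 50 × 2.4375 = 109.7 kips.
Governing: min(184.0, 152.2, 82.3, 109.7) = 82.3 kips → net-section rupture.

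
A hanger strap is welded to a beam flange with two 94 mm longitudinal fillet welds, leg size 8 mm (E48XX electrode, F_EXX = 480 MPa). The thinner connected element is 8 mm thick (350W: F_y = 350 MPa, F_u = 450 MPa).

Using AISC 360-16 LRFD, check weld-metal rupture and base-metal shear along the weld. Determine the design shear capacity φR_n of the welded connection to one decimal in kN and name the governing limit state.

229.7 kN (weld metal governs)

Weld metal: throat = 0.707×8 = 5.656 mm, L = 2×94 = 188 mm. φR_n = 0.75 × 0.6 × 480 × 5.656 × 188 = 229.7 kN.
Base metal shear (8 mm plate): yield φR_n = 1.0×0.6×350×8×188 = 315.8 kN; rupture φR_n = 0.75×0.6×450×8×188 = 304.6 kN; take 304.6 kN (rupture).
Governing: min(229.7, 304.6) = 229.7 kN → weld metal.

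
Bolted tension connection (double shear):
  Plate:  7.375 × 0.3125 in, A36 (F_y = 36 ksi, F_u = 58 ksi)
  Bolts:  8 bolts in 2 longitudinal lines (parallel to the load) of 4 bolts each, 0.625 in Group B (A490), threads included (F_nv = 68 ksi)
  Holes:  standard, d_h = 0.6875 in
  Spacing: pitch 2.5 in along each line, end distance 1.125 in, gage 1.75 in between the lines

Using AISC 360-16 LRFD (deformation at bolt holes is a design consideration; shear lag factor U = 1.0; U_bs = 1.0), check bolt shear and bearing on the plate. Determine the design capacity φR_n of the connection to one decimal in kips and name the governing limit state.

Bolt shear: A_b = π(0.625)²/4 = 0.3068 in². φR_n = 0.75 × 68 × 0.3068 × 8 × 2 = 250.3 kips.
Bearing (0.3125 in plate, F_u = 58 ksi): end bolts L_c = 1.125 − 0.6875/2 = 0.78125, R_n = min(1.2×0.78125×0.3125×58, 2.4×0.625×0.3125×58) = 16.992 kips/bolt; interior L_c = 2.5 − 0.6875 = 1.8125, R_n = 27.188 kips/bolt. φR_n = 0.75 × (2×16.992 + 6×27.188) = 147.8 kips.
Governing: min(250.3, 147.8) = 147.8 kips → bearing.

147.8 kips (bearing governs)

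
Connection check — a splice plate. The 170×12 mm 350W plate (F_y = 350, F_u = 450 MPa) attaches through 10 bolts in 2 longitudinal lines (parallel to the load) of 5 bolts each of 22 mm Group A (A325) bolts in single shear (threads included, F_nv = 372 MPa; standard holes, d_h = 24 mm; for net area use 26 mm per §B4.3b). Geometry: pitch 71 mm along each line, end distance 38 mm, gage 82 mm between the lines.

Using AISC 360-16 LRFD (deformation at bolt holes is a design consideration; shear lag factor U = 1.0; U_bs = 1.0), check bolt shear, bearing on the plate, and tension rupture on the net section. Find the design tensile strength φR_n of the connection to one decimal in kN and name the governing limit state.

477.9 kN (net-section rupture governs)

Bolt shear: A_b = π(22)²/4 = 380.13 mm². φR_n = 0.75 × 372 × 380.13 × 10 × 1 = 1060.6 kN.
Bearing (12 mm plate, F_u = 450 MPa): end bolts L_c = 38 − 24/2 = 26, R_n = min(1.2×26×12×450, 2.4×22×12×450) = 168.48 kN/bolt; interior L_c = 71 − 24 = 47, R_n = 285.12 kN/bolt. φR_n = 0.75 × (2×168.48 + 8×285.12) = 1963.4 kN.
Tension rupture (net): A_n = (170 − 2×26)×12 = 1416 mm² (U = 1.0, A_e = A_n). φR_n = 0.75 × 450 × 1416 = 477.9 kN.
Governing: min(1060.6, 1963.4, 477.9) = 477.9 kN → net-section rupture.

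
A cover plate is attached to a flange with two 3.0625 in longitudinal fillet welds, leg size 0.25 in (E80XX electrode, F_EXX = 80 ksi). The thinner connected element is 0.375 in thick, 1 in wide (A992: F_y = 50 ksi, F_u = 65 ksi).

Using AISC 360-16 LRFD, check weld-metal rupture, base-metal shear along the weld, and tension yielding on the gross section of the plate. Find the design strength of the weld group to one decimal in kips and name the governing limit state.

Weld metal: throat = 0.707×0.25 = 0.17675 in, L = 2×3.0625 = 6.125 in. φR_n = 0.75 × 0.6 × 80 × 0.17675 × 6.125 = 39.0 kips.
Base metal shear (0.375 in plate): yield φR_n = 1.0×0.6×50×0.375×6.125 = 68.9 kips; rupture φR_n = 0.75×0.6×65×0.375×6.125 = 67.2 kips; take 67.2 kips (rupture).
Tension yield (gross): A_g = 1×0.375 = 0.375 in². φR_n = 0.90 × 50 × 0.375 = 16.9 kips.
Governing: min(39.0, 67.2, 16.9) = 16.9 kips → gross-section yield.

16.9 kips (gross-section yield governs)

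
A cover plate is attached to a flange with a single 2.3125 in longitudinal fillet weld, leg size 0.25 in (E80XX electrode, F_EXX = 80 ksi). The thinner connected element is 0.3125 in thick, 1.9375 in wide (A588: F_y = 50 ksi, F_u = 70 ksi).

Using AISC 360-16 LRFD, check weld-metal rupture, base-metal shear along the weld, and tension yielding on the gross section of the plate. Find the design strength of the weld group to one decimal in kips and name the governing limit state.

Weld metal: throat = 0.707×0.25 = 0.17675 in, L = 2.3125 in. φR_n = 0.75 × 0.6 × 80 × 0.17675 × 2.3125 = 14.7 kips.
Base metal shear (0.3125 in plate): yield φR_n = 1.0×0.6×50×0.3125×2.3125 = 21.7 kips; rupture φR_n = 0.75×0.6×70×0.3125×2.3125 = 22.8 kips; take 21.7 kips (yield).
Tension yield (gross): A_g = 1.9375×0.3125 = 0.60547 in². φR_n = 0.90 × 50 × 0.60547 = 27.2 kips.
Governing: min(14.7, 21.7, 27.2) = 14.7 kips → weld metal.

14.7 kips (weld metal governs)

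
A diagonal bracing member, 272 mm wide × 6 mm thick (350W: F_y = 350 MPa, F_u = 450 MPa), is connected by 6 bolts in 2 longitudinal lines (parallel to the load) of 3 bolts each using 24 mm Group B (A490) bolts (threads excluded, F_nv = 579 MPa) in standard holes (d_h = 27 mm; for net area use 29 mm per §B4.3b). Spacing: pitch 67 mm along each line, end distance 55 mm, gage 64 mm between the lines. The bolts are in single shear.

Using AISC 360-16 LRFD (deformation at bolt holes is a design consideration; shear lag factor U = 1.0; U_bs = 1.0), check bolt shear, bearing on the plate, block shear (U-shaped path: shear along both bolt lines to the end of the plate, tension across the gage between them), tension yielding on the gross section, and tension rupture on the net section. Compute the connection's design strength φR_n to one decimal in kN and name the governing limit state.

354.0 kN (block shear governs)

Bolt shear: A_b = π(24)²/4 = 452.39 mm². φR_n = 0.75 × 579 × 452.39 × 6 × 1 = 1178.7 kN.
Bearing (6 mm plate, F_u = 450 MPa): end bolts L_c = 55 − 27/2 = 41.5, R_n = min(1.2×41.5×6×450, 2.4×24×6×450) = 134.46 kN/bolt; interior L_c = 67 − 27 = 40, R_n = 129.6 kN/bolt. φR_n = 0.75 × (2×134.46 + 4×129.6) = 590.5 kN.
Block shear: shear path 2×[55+2×67] = 2×189 mm, A_gv = 2268, A_nv = 2×(189 − 2.5×29)×6 = 1398 mm²; tension across gage: (64 − 1×29)×6 = 210 mm². R_n = min(0.6×450×1398, 0.6×350×2268) + 1.0×450×210 = min(377.46, 476.28) + 94.5 = 471.96 kN. φR_n = 0.75 × 471.96 = 354.0 kN.
Tension yield (gross): A_g = 272×6 = 1632 mm². φR_n = 0.90 × 350 × 1632 = 514.1 kN.
Tension rupture (net): A_n = (272 − 2×29)×6 = 1284 mm² (U = 1.0, A_e = A_n). φR_n = 0.75 × 450 × 1284 = 433.4 kN.
Governing: min(1178.7, 590.5, 354.0, 514.1, 433.4) = 354.0 kN → block shear.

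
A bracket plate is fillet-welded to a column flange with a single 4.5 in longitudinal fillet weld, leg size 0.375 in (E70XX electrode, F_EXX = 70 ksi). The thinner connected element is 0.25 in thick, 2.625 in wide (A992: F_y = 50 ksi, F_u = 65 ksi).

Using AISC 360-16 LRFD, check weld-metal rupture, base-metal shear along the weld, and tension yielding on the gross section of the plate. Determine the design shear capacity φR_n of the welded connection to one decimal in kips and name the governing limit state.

29.5 kips (gross-section yield governs)

Weld metal: throat = 0.707×0.375 = 0.26513 in, L = 4.5 in. φR_n = 0.75 × 0.6 × 70 × 0.26513 × 4.5 = 37.6 kips.
Base metal shear (0.25 in plate): yield φR_n = 1.0×0.6×50×0.25×4.5 = 33.8 kips; rupture φR_n = 0.75×0.6×65×0.25×4.5 = 32.9 kips; take 32.9 kips (rupture).
Tension yield (gross): A_g = 2.625×0.25 = 0.65625 in². φR_n = 0.90 × 50 × 0.65625 = 29.5 kips.
Governing: min(37.6, 32.9, 29.5) = 29.5 kips → gross-section yield.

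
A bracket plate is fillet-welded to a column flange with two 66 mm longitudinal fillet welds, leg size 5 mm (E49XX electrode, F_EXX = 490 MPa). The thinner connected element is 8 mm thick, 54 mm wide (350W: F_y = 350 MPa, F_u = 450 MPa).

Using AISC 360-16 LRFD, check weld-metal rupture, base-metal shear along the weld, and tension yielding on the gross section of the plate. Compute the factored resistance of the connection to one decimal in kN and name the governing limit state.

Weld metal: throat = 0.707×5 = 3.535 mm, L = 2×66 = 132 mm. φR_n = 0.75 × 0.6 × 490 × 3.535 × 132 = 102.9 kN.
Base metal shear (8 mm plate): yield φR_n = 1.0×0.6×350×8×132 = 221.8 kN; rupture φR_n = 0.75×0.6×450×8×132 = 213.8 kN; take 213.8 kN (rupture).
Tension yield (gross): A_g = 54×8 = 432 mm². φR_n = 0.90 × 350 × 432 = 136.1 kN.
Governing: min(102.9, 213.8, 136.1) = 102.9 kN → weld metal.

102.9 kN (weld metal governs)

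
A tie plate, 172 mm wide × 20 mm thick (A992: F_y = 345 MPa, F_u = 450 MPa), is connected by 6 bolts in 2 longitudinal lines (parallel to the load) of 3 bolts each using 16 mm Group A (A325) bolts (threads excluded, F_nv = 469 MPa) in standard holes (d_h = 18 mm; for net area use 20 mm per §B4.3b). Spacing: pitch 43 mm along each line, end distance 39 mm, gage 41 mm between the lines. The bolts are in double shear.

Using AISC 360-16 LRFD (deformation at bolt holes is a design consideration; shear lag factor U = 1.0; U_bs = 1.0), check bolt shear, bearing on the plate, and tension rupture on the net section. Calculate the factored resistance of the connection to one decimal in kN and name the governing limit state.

848.7 kN (bolt shear governs)

Bolt shear: A_b = π(16)²/4 = 201.06 mm². φR_n = 0.75 × 469 × 201.06 × 6 × 2 = 848.7 kN.
Bearing (20 mm plate, F_u = 450 MPa): end bolts L_c = 39 − 18/2 = 30, R_n = min(1.2×30×20×450, 2.4×16×20×450) = 324 kN/bolt; interior L_c = 43 − 18 = 25, R_n = 270 kN/bolt. φR_n = 0.75 × (2×324 + 4×270) = 1296.0 kN.
Tension rupture (net): A_n = (172 − 2×20)×20 = 2640 mm² (U = 1.0, A_e = A_n). φR_n = 0.75 × 450 × 2640 = 891.0 kN.
Governing: min(848.7, 1296.0, 891.0) = 848.7 kN → bolt shear.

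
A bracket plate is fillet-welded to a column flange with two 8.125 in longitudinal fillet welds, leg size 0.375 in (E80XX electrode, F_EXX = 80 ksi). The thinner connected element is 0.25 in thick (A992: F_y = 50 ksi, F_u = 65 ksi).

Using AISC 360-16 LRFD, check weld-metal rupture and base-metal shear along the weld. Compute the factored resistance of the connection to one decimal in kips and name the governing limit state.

Weld metal: throat = 0.707×0.375 = 0.26513 in, L = 2×8.125 = 16.25 in. φR_n = 0.75 × 0.6 × 80 × 0.26513 × 16.25 = 155.1 kips.
Base metal shear (0.25 in plate): yield φR_n = 1.0×0.6×50×0.25×16.25 = 121.9 kips; rupture φR_n = 0.75×0.6×65×0.25×16.25 = 118.8 kips; take 118.8 kips (rupture).
Governing: min(155.1, 118.8) = 118.8 kips → base-metal shear.

118.8 kips (base-metal shear governs)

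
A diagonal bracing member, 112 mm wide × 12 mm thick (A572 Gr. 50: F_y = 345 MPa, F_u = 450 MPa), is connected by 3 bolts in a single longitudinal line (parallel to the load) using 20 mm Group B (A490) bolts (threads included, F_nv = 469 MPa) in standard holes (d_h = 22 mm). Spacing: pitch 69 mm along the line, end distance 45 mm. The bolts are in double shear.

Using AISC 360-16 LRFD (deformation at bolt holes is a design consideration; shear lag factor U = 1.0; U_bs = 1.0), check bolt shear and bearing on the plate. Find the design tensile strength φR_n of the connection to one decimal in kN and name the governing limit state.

Bolt shear: A_b = π(20)²/4 = 314.16 mm². φR_n = 0.75 × 469 × 314.16 × 3 × 2 = 663.0 kN.
Bearing (12 mm plate, F_u = 450 MPa): end bolts L_c = 45 − 22/2 = 34, R_n = min(1.2×34×12×450, 2.4×20×12×450) = 220.32 kN/bolt; interior L_c = 69 − 22 = 47, R_n = 259.2 kN/bolt. φR_n = 0.75 × (1×220.32 + 2×259.2) = 554.0 kN.
Governing: min(663.0, 554.0) = 554.0 kN → bearing.

554.0 kN (bearing governs)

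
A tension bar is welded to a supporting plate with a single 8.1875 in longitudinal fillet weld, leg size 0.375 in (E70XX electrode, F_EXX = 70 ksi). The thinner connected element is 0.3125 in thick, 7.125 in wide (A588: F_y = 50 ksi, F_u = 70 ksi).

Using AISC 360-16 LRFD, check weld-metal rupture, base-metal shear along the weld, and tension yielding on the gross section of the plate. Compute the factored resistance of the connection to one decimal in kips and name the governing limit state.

Weld metal: throat = 0.707×0.375 = 0.26513 in, L = 8.1875 in. φR_n = 0.75 × 0.6 × 70 × 0.26513 × 8.1875 = 68.4 kips.
Base metal shear (0.3125 in plate): yield φR_n = 1.0×0.6×50×0.3125×8.1875 = 76.8 kips; rupture φR_n = 0.75×0.6×70×0.3125×8.1875 = 80.6 kips; take 76.8 kips (yield).
Tension yield (gross): A_g = 7.125×0.3125 = 2.2266 in². φR_n = 0.90 × 50 × 2.2266 = 100.2 kips.
Governing: min(68.4, 76.8, 100.2) = 68.4 kips → weld metal.

68.4 kips (weld metal governs)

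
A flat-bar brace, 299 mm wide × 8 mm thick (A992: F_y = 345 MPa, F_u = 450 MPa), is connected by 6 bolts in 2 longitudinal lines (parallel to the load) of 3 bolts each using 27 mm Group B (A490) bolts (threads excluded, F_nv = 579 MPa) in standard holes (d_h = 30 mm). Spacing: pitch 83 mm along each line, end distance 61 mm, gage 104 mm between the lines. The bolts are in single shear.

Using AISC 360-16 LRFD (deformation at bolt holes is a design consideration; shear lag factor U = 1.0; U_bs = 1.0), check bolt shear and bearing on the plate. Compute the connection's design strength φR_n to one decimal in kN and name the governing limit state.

Bolt shear: A_b = π(27)²/4 = 572.56 mm². φR_n = 0.75 × 579 × 572.56 × 6 × 1 = 1491.8 kN.
Bearing (8 mm plate, F_u = 450 MPa): end bolts L_c = 61 − 30/2 = 46, R_n = min(1.2×46×8×450, 2.4×27×8×450) = 198.72 kN/bolt; interior L_c = 83 − 30 = 53, R_n = 228.96 kN/bolt. φR_n = 0.75 × (2×198.72 + 4×228.96) = 985.0 kN.
Governing: min(1491.8, 985.0) = 985.0 kN → bearing.

985.0 kN (bearing governs)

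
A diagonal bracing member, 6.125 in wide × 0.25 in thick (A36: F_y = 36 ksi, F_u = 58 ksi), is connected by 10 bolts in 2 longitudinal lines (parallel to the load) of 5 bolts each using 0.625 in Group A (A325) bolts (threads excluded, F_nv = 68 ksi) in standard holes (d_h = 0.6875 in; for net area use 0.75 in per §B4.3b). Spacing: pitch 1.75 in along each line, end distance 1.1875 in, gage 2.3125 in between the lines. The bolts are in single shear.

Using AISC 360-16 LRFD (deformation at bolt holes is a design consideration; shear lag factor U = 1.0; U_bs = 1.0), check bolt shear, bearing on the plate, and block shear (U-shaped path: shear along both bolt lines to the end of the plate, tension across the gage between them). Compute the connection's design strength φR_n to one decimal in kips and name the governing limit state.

79.8 kips (block shear governs)

Bolt shear: A_b = π(0.625)²/4 = 0.3068 in². φR_n = 0.75 × 68 × 0.3068 × 10 × 1 = 156.5 kips.
Bearing (0.25 in plate, F_u = 58 ksi): end bolts L_c = 1.1875 − 0.6875/2 = 0.84375, R_n = min(1.2×0.84375×0.25×58, 2.4×0.625×0.25×58) = 14.681 kips/bolt; interior L_c = 1.75 − 0.6875 = 1.0625, R_n = 18.488 kips/bolt. φR_n = 0.75 × (2×14.681 + 8×18.488) = 132.9 kips.
Block shear: shear path 2×[1.1875+4×1.75] = 2×8.1875 in, A_gv = 4.0938, A_nv = 2×(8.1875 − 4.5×0.75)×0.25 = 2.4063 in²; tension across gage: (2.3125 − 1×0.75)×0.25 = 0.39063 in². R_n = min(0.6×58×2.4063, 0.6×36×4.0938) + 1.0×58×0.39063 = min(83.739, 88.426) + 22.657 = 106.4 kips. φR_n = 0.75 × 106.4 = 79.8 kips.
Governing: min(156.5, 132.9, 79.8) = 79.8 kips → block shear.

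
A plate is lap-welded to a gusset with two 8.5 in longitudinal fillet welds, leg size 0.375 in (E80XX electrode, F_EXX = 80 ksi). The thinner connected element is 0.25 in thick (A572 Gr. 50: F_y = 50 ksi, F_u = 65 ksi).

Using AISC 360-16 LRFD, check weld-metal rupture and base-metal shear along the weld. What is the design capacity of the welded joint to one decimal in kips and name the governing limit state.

Weld metal: throat = 0.707×0.375 = 0.26513 in, L = 2×8.5 = 17 in. φR_n = 0.75 × 0.6 × 80 × 0.26513 × 17 = 162.3 kips.
Base metal shear (0.25 in plate): yield φR_n = 1.0×0.6×50×0.25×17 = 127.5 kips; rupture φR_n = 0.75×0.6×65×0.25×17 = 124.3 kips; take 124.3 kips (rupture).
Governing: min(162.3, 124.3) = 124.3 kips → base-metal shear.

124.3 kips (base-metal shear governs)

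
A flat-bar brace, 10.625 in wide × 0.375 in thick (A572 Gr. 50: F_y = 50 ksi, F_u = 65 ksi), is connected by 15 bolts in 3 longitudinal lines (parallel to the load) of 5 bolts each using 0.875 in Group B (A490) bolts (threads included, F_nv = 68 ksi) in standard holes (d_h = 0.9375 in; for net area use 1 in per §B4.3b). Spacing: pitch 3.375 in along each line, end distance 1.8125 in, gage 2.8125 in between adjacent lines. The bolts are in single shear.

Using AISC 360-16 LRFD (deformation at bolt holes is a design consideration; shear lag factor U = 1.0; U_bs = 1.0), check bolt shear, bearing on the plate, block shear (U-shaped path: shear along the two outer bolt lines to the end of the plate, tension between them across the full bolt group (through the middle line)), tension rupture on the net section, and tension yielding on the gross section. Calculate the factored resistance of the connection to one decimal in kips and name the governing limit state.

Bolt shear: A_b = π(0.875)²/4 = 0.60132 in². φR_n = 0.75 × 68 × 0.60132 × 15 × 1 = 460.0 kips.
Bearing (0.375 in plate, F_u = 65 ksi): end bolts L_c = 1.8125 − 0.9375/2 = 1.34375, R_n = min(1.2×1.34375×0.375×65, 2.4×0.875×0.375×65) = 39.305 kips/bolt; interior L_c = 3.375 − 0.9375 = 2.4375, R_n = 51.188 kips/bolt. φR_n = 0.75 × (3×39.305 + 12×51.188) = 549.1 kips.
Block shear: shear path 2×[1.8125+4×3.375] = 2×15.3125 in, A_gv = 11.484, A_nv = 2×(15.3125 − 4.5×1)×0.375 = 8.1094 in²; tension across gage: (5.625 − 2×1)×0.375 = 1.3594 in². R_n = min(0.6×65×8.1094, 0.6×50×11.484) + 1.0×65×1.3594 = min(316.27, 344.52) + 88.361 = 404.63 kips. φR_n = 0.75 × 404.63 = 303.5 kips.
Tension rupture (net): A_n = (10.625 − 3×1)×0.375 = 2.8594 in² (U = 1.0, A_e = A_n). φR_n = 0.75 × 65 × 2.8594 = 139.4 kips.
Tension yield (gross): A_g = 10.625×0.375 = 3.9844 in². φR_n = 0.90 × 50 × 3.9844 = 179.3 kips.
Governing: min(460.0, 549.1, 303.5, 139.4, 179.3) = 139.4 kips → net-section rupture.

139.4 kips (net-section rupture governs)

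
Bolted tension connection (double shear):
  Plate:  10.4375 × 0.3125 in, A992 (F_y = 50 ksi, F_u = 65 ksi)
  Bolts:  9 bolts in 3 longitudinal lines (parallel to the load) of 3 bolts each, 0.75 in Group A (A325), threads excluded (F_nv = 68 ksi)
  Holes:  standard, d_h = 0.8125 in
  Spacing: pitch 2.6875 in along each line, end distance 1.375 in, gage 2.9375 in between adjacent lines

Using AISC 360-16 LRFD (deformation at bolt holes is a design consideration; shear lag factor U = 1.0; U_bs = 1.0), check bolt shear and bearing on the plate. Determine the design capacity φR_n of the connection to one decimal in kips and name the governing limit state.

Bolt shear: A_b = π(0.75)²/4 = 0.44179 in². φR_n = 0.75 × 68 × 0.44179 × 9 × 2 = 405.6 kips.
Bearing (0.3125 in plate, F_u = 65 ksi): end bolts L_c = 1.375 − 0.8125/2 = 0.96875, R_n = min(1.2×0.96875×0.3125×65, 2.4×0.75×0.3125×65) = 23.613 kips/bolt; interior L_c = 2.6875 − 0.8125 = 1.875, R_n = 36.563 kips/bolt. φR_n = 0.75 × (3×23.613 + 6×36.563) = 217.7 kips.
Governing: min(405.6, 217.7) = 217.7 kips → bearing.

217.7 kips (bearing governs)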